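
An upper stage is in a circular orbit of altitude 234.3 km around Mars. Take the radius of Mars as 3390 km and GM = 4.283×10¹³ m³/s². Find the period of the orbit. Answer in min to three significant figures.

r = 3390 + 234.3 = 3624.3 km = 3.6243×10⁶ m.
Kepler's third law: T = 2π√(r³/μ) = 2π√((3.624×10⁶)³ / 4.283×10¹³).
r³/μ = 1.112×10⁶ s², so T = 2π × 1.054×10³ = 6.624×10³ s.
Converting: 6.624×10³ s ÷ 60.00 = 110.4 min.

T ≈ 110 min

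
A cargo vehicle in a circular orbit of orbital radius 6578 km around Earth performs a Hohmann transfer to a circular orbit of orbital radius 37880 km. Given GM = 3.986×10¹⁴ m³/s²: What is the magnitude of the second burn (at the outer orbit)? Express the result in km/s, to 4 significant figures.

r₁ = 6578 km = 6.578×10⁶ m.
r₂ = 37880 km = 3.788×10⁷ m.
Transfer ellipse a_t = (r₁ + r₂)/2 = 2.223×10⁷ m.
At r₁: circular v_c1 = √(μ/r₁) = 7784 m/s; transfer-perigee v_p = √[μ(2/r₁ − 1/a_t)] = 10160 m/s.
At r₂: circular v_c2 = √(μ/r₂) = 3244 m/s; transfer-apogee v_a = √[μ(2/r₂ − 1/a_t)] = 1765 m/s.
Δv₂ = v_c2 − v_a = 1479 m/s.
= 1.479 km/s.

Δv ≈ 1.479 km/s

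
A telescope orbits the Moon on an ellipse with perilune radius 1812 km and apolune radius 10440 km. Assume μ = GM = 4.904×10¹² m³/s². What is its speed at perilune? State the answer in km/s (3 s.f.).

v ≈ 2.15 km/s

Semi-major axis a = (r_p + r_a)/2 = 6126.0 km = 6.126×10⁶ m.
Vis-viva: v² = μ(2/r − 1/a) = 4.904×10¹² × (1.104×10⁻⁶ − 1.632×10⁻⁷) = 4.612×10⁶ m²/s².
v = 2148 m/s = 2.148 km/s.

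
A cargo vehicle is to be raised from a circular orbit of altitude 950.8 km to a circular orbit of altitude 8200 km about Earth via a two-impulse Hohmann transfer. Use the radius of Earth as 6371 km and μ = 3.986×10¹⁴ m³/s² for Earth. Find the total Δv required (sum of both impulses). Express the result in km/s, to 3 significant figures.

Δv_total ≈ 2.09 km/s

r₁ = 6371 + 950.8 = 7321.8 km = 7.3218×10⁶ m.
r₂ = 6371 + 8200 = 14571 km = 1.4571×10⁷ m.
Transfer ellipse a_t = (r₁ + r₂)/2 = 1.095×10⁷ m.
At r₁: circular v_c1 = √(μ/r₁) = 7378 m/s; transfer-perigee v_p = √[μ(2/r₁ − 1/a_t)] = 8513 m/s.
Δv₁ = v_p − v_c1 = 1134 m/s.
At r₂: circular v_c2 = √(μ/r₂) = 5230 m/s; transfer-apogee v_a = √[μ(2/r₂ − 1/a_t)] = 4278 m/s.
Δv₂ = v_c2 − v_a = 952.7 m/s.
Total Δv = Δv₁ + Δv₂ = 2087 m/s = 2.087 km/s.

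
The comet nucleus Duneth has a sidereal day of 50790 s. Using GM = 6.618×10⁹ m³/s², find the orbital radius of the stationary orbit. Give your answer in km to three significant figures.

r_sync ≈ 756 km

A synchronous orbit has period T, so by Kepler's third law a = (μT²/4π²)^(1/3).
μT²/4π² = 6.618×10⁹ × (5.079×10⁴)² / 39.48 = 4.324×10¹⁷ m³.
a = 7.562×10⁵ m = 756.21 km.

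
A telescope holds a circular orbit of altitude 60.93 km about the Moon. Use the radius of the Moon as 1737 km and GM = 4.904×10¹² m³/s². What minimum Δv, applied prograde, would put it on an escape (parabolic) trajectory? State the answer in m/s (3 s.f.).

r = 1737 + 60.93 = 1797.9 km = 1.7979×10⁶ m.
Circular speed v_c = √(μ/r) = 1652 m/s.
Escape speed v_esc = √(2μ/r) = √2 × v_c = 2336 m/s.
Δv = v_esc − v_c = 684.1 m/s.

Δv ≈ 684 m/s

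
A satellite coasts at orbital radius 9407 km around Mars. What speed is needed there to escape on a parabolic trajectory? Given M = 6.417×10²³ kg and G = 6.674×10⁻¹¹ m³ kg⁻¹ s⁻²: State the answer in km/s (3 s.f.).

μ = GM = 6.674×10⁻¹¹ × 6.417×10²³ = 4.283×10¹³ m³/s².
r = 9407 km = 9.407×10⁶ m.
Escape speed v_esc = √(2μ/r) = √(2 × 4.283×10¹³ / 9.407×10⁶) = √(9.105×10⁶) = 3018 m/s.
= 3.018 km/s.

v_esc ≈ 3.02 km/s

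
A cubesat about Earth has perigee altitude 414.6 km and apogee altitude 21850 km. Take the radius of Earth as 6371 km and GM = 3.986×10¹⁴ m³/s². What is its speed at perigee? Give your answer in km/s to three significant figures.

r_p = 6371 + 414.6 = 6785.6 km = 6.7856×10⁶ m.
r_a = 6371 + 21850 = 28221 km = 2.8221×10⁷ m.
Semi-major axis a = (r_p + r_a)/2 = 17503 km = 1.750×10⁷ m.
Vis-viva: v² = μ(2/r − 1/a) = 3.986×10¹⁴ × (2.947×10⁻⁷ − 5.713×10⁻⁸) = 9.471×10⁷ m²/s².
v = 9732 m/s = 9.732 km/s.

v ≈ 9.73 km/s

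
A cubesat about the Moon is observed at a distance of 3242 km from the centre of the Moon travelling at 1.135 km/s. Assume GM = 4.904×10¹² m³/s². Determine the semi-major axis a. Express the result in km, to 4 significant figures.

a ≈ 2823 km

r = 3.242×10⁶ m.
Specific orbital energy ε = v²/2 − μ/r = (1135)²/2 − 4.904×10¹²/3.242×10⁶ = -8.685×10⁵ J/kg.
Since ε = −μ/(2a), a = −μ/(2ε) = 2.823×10⁶ m = 2823.1 km.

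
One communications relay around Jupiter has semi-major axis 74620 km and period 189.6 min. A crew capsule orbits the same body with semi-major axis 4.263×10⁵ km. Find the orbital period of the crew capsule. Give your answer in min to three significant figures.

T₂ ≈ 2590 min

Kepler's third law: T² ∝ a³, so T₂ = T₁ (a₂/a₁)^(3/2).
a₂/a₁ = 5.713, (a₂/a₁)^(3/2) = 13.65.
T₂ = 189.6 × 13.65 = 2589 min.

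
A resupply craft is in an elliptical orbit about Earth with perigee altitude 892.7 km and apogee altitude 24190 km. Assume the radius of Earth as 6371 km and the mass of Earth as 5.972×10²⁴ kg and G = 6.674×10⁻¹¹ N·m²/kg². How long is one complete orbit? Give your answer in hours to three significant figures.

μ = GM = 6.674×10⁻¹¹ × 5.972×10²⁴ = 3.986×10¹⁴ m³/s².
r_p = 6371 + 892.7 = 7263.7 km = 7.2637×10⁶ m.
r_a = 6371 + 24190 = 30561 km = 3.0561×10⁷ m.
Semi-major axis a = (r_p + r_a)/2 = (7263.7 + 30561)/2 = 18912 km = 1.891×10⁷ m.
By Kepler's third law T = 2π√(a³/μ) = 2π × 4.120×10³ = 2.588×10⁴ s.
= 7.190 hours.

T ≈ 7.19 hours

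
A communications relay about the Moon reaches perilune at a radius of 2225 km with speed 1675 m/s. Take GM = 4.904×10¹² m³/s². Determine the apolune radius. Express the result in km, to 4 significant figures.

apolune radius ≈ 3896 km

r_p = 2.225×10⁶ m.
Specific energy ε = v²/2 − μ/r = -8.012×10⁵ J/kg, so a = −μ/(2ε) = 3.060×10⁶ m.
The apsides satisfy r_p + r_a = 2a, so the apolune radius is 2a − r_p = 3.896×10⁶ m = 3895.6 km.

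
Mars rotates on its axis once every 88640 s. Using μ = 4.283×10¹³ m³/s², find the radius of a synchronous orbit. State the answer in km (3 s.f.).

r_sync ≈ 20400 km

A synchronous orbit has period T, so by Kepler's third law a = (μT²/4π²)^(1/3).
μT²/4π² = 4.283×10¹³ × (8.864×10⁴)² / 39.48 = 8.524×10²¹ m³.
a = 2.043×10⁷ m = 20428 km.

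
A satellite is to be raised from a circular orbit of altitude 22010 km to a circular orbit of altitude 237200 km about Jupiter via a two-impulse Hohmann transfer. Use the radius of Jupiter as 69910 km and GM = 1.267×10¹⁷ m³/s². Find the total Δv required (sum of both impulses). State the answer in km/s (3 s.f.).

Δv_total ≈ 15.5 km/s

r₁ = 69910 + 22010 = 91920 km = 9.1920×10⁷ m.
r₂ = 69910 + 237200 = 307110 km = 3.0711×10⁸ m.
Transfer ellipse a_t = (r₁ + r₂)/2 = 1.995×10⁸ m.
At r₁: circular v_c1 = √(μ/r₁) = 37130 m/s; transfer-perijove v_p = √[μ(2/r₁ − 1/a_t)] = 46060 m/s.
Δv₁ = v_p − v_c1 = 8936 m/s.
At r₂: circular v_c2 = √(μ/r₂) = 20310 m/s; transfer-apojove v_a = √[μ(2/r₂ − 1/a_t)] = 13790 m/s.
Δv₂ = v_c2 − v_a = 6525 m/s.
Total Δv = Δv₁ + Δv₂ = 15460 m/s = 15.46 km/s.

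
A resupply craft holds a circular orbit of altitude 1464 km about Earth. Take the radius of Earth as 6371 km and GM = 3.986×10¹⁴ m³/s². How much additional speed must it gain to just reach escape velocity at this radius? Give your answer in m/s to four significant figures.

r = 6371 + 1464 = 7835.0 km = 7.8350×10⁶ m.
Circular speed v_c = √(μ/r) = 7133 m/s.
Escape speed v_esc = √(2μ/r) = √2 × v_c = 10090 m/s.
Δv = v_esc − v_c = 2954 m/s.

Δv ≈ 2954 m/s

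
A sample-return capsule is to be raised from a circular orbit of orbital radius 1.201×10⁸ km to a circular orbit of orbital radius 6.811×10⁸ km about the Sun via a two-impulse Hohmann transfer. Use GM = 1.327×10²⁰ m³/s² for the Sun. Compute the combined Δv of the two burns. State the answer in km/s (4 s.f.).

r₁ = 1.201×10⁸ km = 1.201×10¹¹ m.
r₂ = 6.811×10⁸ km = 6.811×10¹¹ m.
Transfer ellipse a_t = (r₁ + r₂)/2 = 4.006×10¹¹ m.
At r₁: circular v_c1 = √(μ/r₁) = 33240 m/s; transfer-perihelion v_p = √[μ(2/r₁ − 1/a_t)] = 43340 m/s.
Δv₁ = v_p − v_c1 = 10100 m/s.
At r₂: circular v_c2 = √(μ/r₂) = 13960 m/s; transfer-aphelion v_a = √[μ(2/r₂ − 1/a_t)] = 7643 m/s.
Δv₂ = v_c2 − v_a = 6316 m/s.
Total Δv = Δv₁ + Δv₂ = 16420 m/s = 16.42 km/s.

Δv_total ≈ 16.42 km/s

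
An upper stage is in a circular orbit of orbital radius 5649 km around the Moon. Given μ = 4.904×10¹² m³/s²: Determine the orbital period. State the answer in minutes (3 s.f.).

T ≈ 635 minutes

r = 5649 km = 5.649×10⁶ m.
Kepler's third law: T = 2π√(r³/μ) = 2π√((5.649×10⁶)³ / 4.904×10¹²).
r³/μ = 3.676×10⁷ s², so T = 2π × 6.063×10³ = 3.809×10⁴ s.
Converting: 3.809×10⁴ s ÷ 60.00 = 634.9 minutes.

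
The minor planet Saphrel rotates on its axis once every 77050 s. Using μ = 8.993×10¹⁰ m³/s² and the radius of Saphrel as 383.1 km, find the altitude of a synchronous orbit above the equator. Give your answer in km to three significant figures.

A synchronous orbit has period T, so by Kepler's third law a = (μT²/4π²)^(1/3).
μT²/4π² = 8.993×10¹⁰ × (7.705×10⁴)² / 39.48 = 1.352×10¹⁹ m³.
a = 2.382×10⁶ m = 2382.5 km.
Altitude h = a − R = 2382.5 − 383.1 = 1999.4 km.

h_sync ≈ 2000 km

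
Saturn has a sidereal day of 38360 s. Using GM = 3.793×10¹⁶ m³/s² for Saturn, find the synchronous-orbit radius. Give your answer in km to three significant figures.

A synchronous orbit has period T, so by Kepler's third law a = (μT²/4π²)^(1/3).
μT²/4π² = 3.793×10¹⁶ × (3.836×10⁴)² / 39.48 = 1.414×10²⁴ m³.
a = 1.122×10⁸ m = 1.1223×10⁵ km.

r_sync ≈ 1.12×10⁵ km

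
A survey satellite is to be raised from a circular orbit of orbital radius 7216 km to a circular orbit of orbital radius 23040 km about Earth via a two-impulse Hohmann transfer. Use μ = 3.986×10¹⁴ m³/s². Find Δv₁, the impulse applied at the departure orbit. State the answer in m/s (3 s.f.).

r₁ = 7216 km = 7.216×10⁶ m.
r₂ = 23040 km = 2.304×10⁷ m.
Transfer ellipse a_t = (r₁ + r₂)/2 = 1.513×10⁷ m.
At r₁: circular v_c1 = √(μ/r₁) = 7432 m/s; transfer-perigee v_p = √[μ(2/r₁ − 1/a_t)] = 9172 m/s.
Δv₁ = v_p − v_c1 = 1740 m/s.

Δv ≈ 1740 m/s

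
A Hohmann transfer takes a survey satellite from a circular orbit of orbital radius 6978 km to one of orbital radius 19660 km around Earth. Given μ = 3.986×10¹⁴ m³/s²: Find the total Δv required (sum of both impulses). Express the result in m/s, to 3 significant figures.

Δv_total ≈ 2870 m/s

r₁ = 6978 km = 6.978×10⁶ m.
r₂ = 19660 km = 1.966×10⁷ m.
Transfer ellipse a_t = (r₁ + r₂)/2 = 1.332×10⁷ m.
At r₁: circular v_c1 = √(μ/r₁) = 7558 m/s; transfer-perigee v_p = √[μ(2/r₁ − 1/a_t)] = 9182 m/s.
Δv₁ = v_p − v_c1 = 1625 m/s.
At r₂: circular v_c2 = √(μ/r₂) = 4503 m/s; transfer-apogee v_a = √[μ(2/r₂ − 1/a_t)] = 3259 m/s.
Δv₂ = v_c2 − v_a = 1244 m/s.
Total Δv = Δv₁ + Δv₂ = 2868 m/s.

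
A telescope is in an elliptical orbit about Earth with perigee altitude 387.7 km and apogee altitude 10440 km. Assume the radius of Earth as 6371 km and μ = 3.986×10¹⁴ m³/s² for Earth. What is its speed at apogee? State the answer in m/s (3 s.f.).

v ≈ 3690 m/s

r_p = 6371 + 387.7 = 6758.7 km = 6.7587×10⁶ m.
r_a = 6371 + 10440 = 16811 km = 1.6811×10⁷ m.
Semi-major axis a = (r_p + r_a)/2 = 11785 km = 1.178×10⁷ m.
Vis-viva: v² = μ(2/r − 1/a) = 3.986×10¹⁴ × (1.190×10⁻⁷ − 8.485×10⁻⁸) = 1.360×10⁷ m²/s².
v = 3688 m/s.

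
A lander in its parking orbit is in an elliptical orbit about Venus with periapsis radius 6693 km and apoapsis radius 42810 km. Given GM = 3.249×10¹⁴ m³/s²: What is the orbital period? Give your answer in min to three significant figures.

Semi-major axis a = (r_p + r_a)/2 = (6693.0 + 42810)/2 = 24752 km = 2.475×10⁷ m.
By Kepler's third law T = 2π√(a³/μ) = 2π × 6.832×10³ = 4.292×10⁴ s.
= 715.4 min.

T ≈ 715 min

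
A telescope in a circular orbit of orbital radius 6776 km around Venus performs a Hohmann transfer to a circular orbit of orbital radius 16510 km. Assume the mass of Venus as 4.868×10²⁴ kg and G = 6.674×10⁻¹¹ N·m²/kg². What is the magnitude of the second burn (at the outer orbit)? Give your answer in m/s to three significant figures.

Δv ≈ 1050 m/s

μ = GM = 6.674×10⁻¹¹ × 4.868×10²⁴ = 3.249×10¹⁴ m³/s².
r₁ = 6776 km = 6.776×10⁶ m.
r₂ = 16510 km = 1.651×10⁷ m.
Transfer ellipse a_t = (r₁ + r₂)/2 = 1.164×10⁷ m.
At r₁: circular v_c1 = √(μ/r₁) = 6924 m/s; transfer-periapsis v_p = √[μ(2/r₁ − 1/a_t)] = 8246 m/s.
At r₂: circular v_c2 = √(μ/r₂) = 4436 m/s; transfer-apoapsis v_a = √[μ(2/r₂ − 1/a_t)] = 3384 m/s.
Δv₂ = v_c2 − v_a = 1052 m/s.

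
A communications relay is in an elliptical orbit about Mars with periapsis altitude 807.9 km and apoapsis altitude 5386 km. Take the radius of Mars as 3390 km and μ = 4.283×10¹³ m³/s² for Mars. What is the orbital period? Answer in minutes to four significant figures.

T ≈ 264.4 minutes

r_p = 3390 + 807.9 = 4197.9 km = 4.1979×10⁶ m.
r_a = 3390 + 5386 = 8776.0 km = 8.7760×10⁶ m.
Semi-major axis a = (r_p + r_a)/2 = (4197.9 + 8776.0)/2 = 6486.9 km = 6.487×10⁶ m.
By Kepler's third law T = 2π√(a³/μ) = 2π × 2.525×10³ = 1.586×10⁴ s.
= 264.4 minutes.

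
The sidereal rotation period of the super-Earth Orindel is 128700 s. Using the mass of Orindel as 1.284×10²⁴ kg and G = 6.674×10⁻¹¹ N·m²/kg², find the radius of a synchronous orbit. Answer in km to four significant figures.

μ = GM = 6.674×10⁻¹¹ × 1.284×10²⁴ = 8.569×10¹³ m³/s².
A synchronous orbit has period T, so by Kepler's third law a = (μT²/4π²)^(1/3).
μT²/4π² = 8.569×10¹³ × (1.287×10⁵)² / 39.48 = 3.595×10²² m³.
a = 3.301×10⁷ m = 33005 km.

r_sync ≈ 33010 km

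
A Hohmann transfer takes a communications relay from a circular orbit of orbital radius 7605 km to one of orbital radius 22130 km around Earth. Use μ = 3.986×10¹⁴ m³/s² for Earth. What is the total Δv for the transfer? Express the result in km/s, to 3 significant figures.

Δv_total ≈ 2.80 km/s

r₁ = 7605 km = 7.605×10⁶ m.
r₂ = 22130 km = 2.213×10⁷ m.
Transfer ellipse a_t = (r₁ + r₂)/2 = 1.487×10⁷ m.
At r₁: circular v_c1 = √(μ/r₁) = 7240 m/s; transfer-perigee v_p = √[μ(2/r₁ − 1/a_t)] = 8833 m/s.
Δv₁ = v_p − v_c1 = 1593 m/s.
At r₂: circular v_c2 = √(μ/r₂) = 4244 m/s; transfer-apogee v_a = √[μ(2/r₂ − 1/a_t)] = 3035 m/s.
Δv₂ = v_c2 − v_a = 1209 m/s.
Total Δv = Δv₁ + Δv₂ = 2802 m/s = 2.802 km/s.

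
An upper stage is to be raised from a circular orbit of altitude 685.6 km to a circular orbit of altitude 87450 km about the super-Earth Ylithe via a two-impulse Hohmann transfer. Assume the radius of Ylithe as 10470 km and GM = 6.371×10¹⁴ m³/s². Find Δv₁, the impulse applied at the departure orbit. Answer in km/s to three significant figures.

Δv ≈ 2.57 km/s

r₁ = 10470 + 685.6 = 11156 km = 1.1156×10⁷ m.
r₂ = 10470 + 87450 = 97920 km = 9.7920×10⁷ m.
Transfer ellipse a_t = (r₁ + r₂)/2 = 5.454×10⁷ m.
At r₁: circular v_c1 = √(μ/r₁) = 7557 m/s; transfer-periapsis v_p = √[μ(2/r₁ − 1/a_t)] = 10130 m/s.
Δv₁ = v_p − v_c1 = 2569 m/s.
= 2.569 km/s.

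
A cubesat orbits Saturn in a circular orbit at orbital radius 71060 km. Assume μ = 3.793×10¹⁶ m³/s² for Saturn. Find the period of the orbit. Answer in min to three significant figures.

r = 71060 km = 7.106×10⁷ m.
Kepler's third law: T = 2π√(r³/μ) = 2π√((7.106×10⁷)³ / 3.793×10¹⁶).
r³/μ = 9.460×10⁶ s², so T = 2π × 3.076×10³ = 1.933×10⁴ s.
Converting: 1.933×10⁴ s ÷ 60.00 = 322.1 min.

T ≈ 322 min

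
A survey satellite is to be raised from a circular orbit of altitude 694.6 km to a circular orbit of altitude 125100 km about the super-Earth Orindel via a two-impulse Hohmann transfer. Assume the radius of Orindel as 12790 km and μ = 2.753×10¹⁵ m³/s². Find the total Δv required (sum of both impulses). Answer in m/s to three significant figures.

r₁ = 12790 + 694.6 = 13485 km = 1.3485×10⁷ m.
r₂ = 12790 + 125100 = 137890 km = 1.3789×10⁸ m.
Transfer ellipse a_t = (r₁ + r₂)/2 = 7.569×10⁷ m.
At r₁: circular v_c1 = √(μ/r₁) = 14290 m/s; transfer-periapsis v_p = √[μ(2/r₁ − 1/a_t)] = 19290 m/s.
Δv₁ = v_p − v_c1 = 4997 m/s.
At r₂: circular v_c2 = √(μ/r₂) = 4468 m/s; transfer-apoapsis v_a = √[μ(2/r₂ − 1/a_t)] = 1886 m/s.
Δv₂ = v_c2 − v_a = 2582 m/s.
Total Δv = Δv₁ + Δv₂ = 7580 m/s.

Δv_total ≈ 7580 m/s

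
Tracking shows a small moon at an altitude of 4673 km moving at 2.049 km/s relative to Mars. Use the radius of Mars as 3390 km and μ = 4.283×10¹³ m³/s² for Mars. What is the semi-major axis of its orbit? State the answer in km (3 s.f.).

a ≈ 6670 km

r = 3390 + 4673 = 8063.0 km = 8.063×10⁶ m.
Vis-viva rearranged: 1/a = 2/r − v²/μ = 2.480×10⁻⁷ − 9.802×10⁻⁸ = 1.500×10⁻⁷ m⁻¹.
a = 6.666×10⁶ m = 6665.7 km.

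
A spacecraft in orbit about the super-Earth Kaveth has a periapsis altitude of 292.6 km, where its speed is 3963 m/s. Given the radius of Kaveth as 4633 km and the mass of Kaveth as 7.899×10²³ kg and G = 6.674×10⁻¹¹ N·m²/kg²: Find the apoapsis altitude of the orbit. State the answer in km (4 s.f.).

μ = GM = 6.674×10⁻¹¹ × 7.899×10²³ = 5.272×10¹³ m³/s².
r_p = 4633 + 292.6 = 4925.6 km = 4.926×10⁶ m.
Specific energy ε = v²/2 − μ/r = -2.850×10⁶ J/kg, so a = −μ/(2ε) = 9.248×10⁶ m.
The apsides satisfy r_p + r_a = 2a, so the apoapsis radius is 2a − r_p = 1.357×10⁷ m = 13571 km.
Apoapsis altitude = 13571 − 4633 = 8937.9 km.

apoapsis altitude ≈ 8938 km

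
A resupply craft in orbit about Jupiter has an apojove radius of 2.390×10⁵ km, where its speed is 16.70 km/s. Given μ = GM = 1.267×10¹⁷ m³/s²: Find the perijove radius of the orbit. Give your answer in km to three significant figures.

perijove radius ≈ 85300 km

r_a = 2.390×10⁸ m.
Specific energy ε = v²/2 − μ/r = -3.907×10⁸ J/kg, so a = −μ/(2ε) = 1.622×10⁸ m.
The apsides satisfy r_p + r_a = 2a, so the perijove radius is 2a − r_a = 8.531×10⁷ m = 85306 km.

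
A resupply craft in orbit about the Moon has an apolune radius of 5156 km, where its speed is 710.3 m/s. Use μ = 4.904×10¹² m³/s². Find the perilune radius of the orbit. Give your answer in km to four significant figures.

r_a = 5.156×10⁶ m.
Specific energy ε = v²/2 − μ/r = -6.989×10⁵ J/kg, so a = −μ/(2ε) = 3.509×10⁶ m.
The apsides satisfy r_p + r_a = 2a, so the perilune radius is 2a − r_a = 1.861×10⁶ m = 1861.1 km.

perilune radius ≈ 1861 km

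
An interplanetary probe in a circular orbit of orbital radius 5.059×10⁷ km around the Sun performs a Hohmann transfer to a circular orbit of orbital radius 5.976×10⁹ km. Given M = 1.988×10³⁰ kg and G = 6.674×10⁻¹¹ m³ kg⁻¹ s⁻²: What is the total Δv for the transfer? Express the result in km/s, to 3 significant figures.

μ = GM = 6.674×10⁻¹¹ × 1.988×10³⁰ = 1.327×10²⁰ m³/s².
r₁ = 5.059×10⁷ km = 5.059×10¹⁰ m.
r₂ = 5.976×10⁹ km = 5.976×10¹² m.
Transfer ellipse a_t = (r₁ + r₂)/2 = 3.013×10¹² m.
At r₁: circular v_c1 = √(μ/r₁) = 51210 m/s; transfer-perihelion v_p = √[μ(2/r₁ − 1/a_t)] = 72120 m/s.
Δv₁ = v_p − v_c1 = 20910 m/s.
At r₂: circular v_c2 = √(μ/r₂) = 4712 m/s; transfer-aphelion v_a = √[μ(2/r₂ − 1/a_t)] = 610.5 m/s.
Δv₂ = v_c2 − v_a = 4101 m/s.
Total Δv = Δv₁ + Δv₂ = 25010 m/s = 25.01 km/s.

Δv_total ≈ 25.0 km/s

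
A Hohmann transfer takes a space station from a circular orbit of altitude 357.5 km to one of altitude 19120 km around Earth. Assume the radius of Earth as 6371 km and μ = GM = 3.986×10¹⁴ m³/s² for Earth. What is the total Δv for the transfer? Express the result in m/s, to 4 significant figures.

r₁ = 6371 + 357.5 = 6728.5 km = 6.7285×10⁶ m.
r₂ = 6371 + 19120 = 25491 km = 2.5491×10⁷ m.
Transfer ellipse a_t = (r₁ + r₂)/2 = 1.611×10⁷ m.
At r₁: circular v_c1 = √(μ/r₁) = 7697 m/s; transfer-perigee v_p = √[μ(2/r₁ − 1/a_t)] = 9682 m/s.
Δv₁ = v_p − v_c1 = 1985 m/s.
At r₂: circular v_c2 = √(μ/r₂) = 3954 m/s; transfer-apogee v_a = √[μ(2/r₂ − 1/a_t)] = 2556 m/s.
Δv₂ = v_c2 − v_a = 1399 m/s.
Total Δv = Δv₁ + Δv₂ = 3384 m/s.

Δv_total ≈ 3384 m/s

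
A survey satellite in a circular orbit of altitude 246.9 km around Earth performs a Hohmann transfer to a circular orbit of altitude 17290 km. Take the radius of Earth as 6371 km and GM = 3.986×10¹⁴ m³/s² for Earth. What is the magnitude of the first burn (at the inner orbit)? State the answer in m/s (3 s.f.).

r₁ = 6371 + 246.9 = 6617.9 km = 6.6179×10⁶ m.
r₂ = 6371 + 17290 = 23661 km = 2.3661×10⁷ m.
Transfer ellipse a_t = (r₁ + r₂)/2 = 1.514×10⁷ m.
At r₁: circular v_c1 = √(μ/r₁) = 7761 m/s; transfer-perigee v_p = √[μ(2/r₁ − 1/a_t)] = 9702 m/s.
Δv₁ = v_p − v_c1 = 1941 m/s.

Δv ≈ 1940 m/s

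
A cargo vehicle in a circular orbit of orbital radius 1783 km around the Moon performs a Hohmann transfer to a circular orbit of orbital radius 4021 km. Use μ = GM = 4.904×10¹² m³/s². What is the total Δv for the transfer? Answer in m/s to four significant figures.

Δv_total ≈ 532.4 m/s

r₁ = 1783 km = 1.783×10⁶ m.
r₂ = 4021 km = 4.021×10⁶ m.
Transfer ellipse a_t = (r₁ + r₂)/2 = 2.902×10⁶ m.
At r₁: circular v_c1 = √(μ/r₁) = 1658 m/s; transfer-perilune v_p = √[μ(2/r₁ − 1/a_t)] = 1952 m/s.
Δv₁ = v_p − v_c1 = 293.7 m/s.
At r₂: circular v_c2 = √(μ/r₂) = 1104 m/s; transfer-apolune v_a = √[μ(2/r₂ − 1/a_t)] = 865.6 m/s.
Δv₂ = v_c2 − v_a = 238.7 m/s.
Total Δv = Δv₁ + Δv₂ = 532.4 m/s.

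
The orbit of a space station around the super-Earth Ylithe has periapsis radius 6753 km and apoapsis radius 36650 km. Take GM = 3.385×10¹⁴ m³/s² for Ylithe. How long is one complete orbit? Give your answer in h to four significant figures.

T ≈ 9.590 h

Semi-major axis a = (r_p + r_a)/2 = (6753.0 + 36650)/2 = 21702 km = 2.170×10⁷ m.
By Kepler's third law T = 2π√(a³/μ) = 2π × 5.495×10³ = 3.453×10⁴ s.
= 9.590 h.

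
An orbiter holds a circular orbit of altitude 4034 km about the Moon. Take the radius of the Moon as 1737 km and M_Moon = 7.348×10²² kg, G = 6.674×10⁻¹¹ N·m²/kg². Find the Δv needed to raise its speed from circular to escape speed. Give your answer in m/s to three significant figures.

μ = GM = 6.674×10⁻¹¹ × 7.348×10²² = 4.904×10¹² m³/s².
r = 1737 + 4034 = 5771.0 km = 5.7710×10⁶ m.
Circular speed v_c = √(μ/r) = 921.8 m/s.
Escape speed v_esc = √(2μ/r) = √2 × v_c = 1304 m/s.
Δv = v_esc − v_c = 381.8 m/s.

Δv ≈ 382 m/s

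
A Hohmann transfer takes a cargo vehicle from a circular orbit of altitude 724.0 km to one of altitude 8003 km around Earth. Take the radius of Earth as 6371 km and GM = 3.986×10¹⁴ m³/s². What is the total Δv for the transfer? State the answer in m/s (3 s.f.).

Δv_total ≈ 2160 m/s

r₁ = 6371 + 724.0 = 7095.0 km = 7.0950×10⁶ m.
r₂ = 6371 + 8003 = 14374 km = 1.4374×10⁷ m.
Transfer ellipse a_t = (r₁ + r₂)/2 = 1.073×10⁷ m.
At r₁: circular v_c1 = √(μ/r₁) = 7495 m/s; transfer-perigee v_p = √[μ(2/r₁ − 1/a_t)] = 8673 m/s.
Δv₁ = v_p − v_c1 = 1178 m/s.
At r₂: circular v_c2 = √(μ/r₂) = 5266 m/s; transfer-apogee v_a = √[μ(2/r₂ − 1/a_t)] = 4281 m/s.
Δv₂ = v_c2 − v_a = 984.8 m/s.
Total Δv = Δv₁ + Δv₂ = 2163 m/s.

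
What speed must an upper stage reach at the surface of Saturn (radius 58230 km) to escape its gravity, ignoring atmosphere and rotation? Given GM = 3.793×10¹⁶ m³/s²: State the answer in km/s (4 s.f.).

v_esc ≈ 36.09 km/s

r = R = 5.823×10⁷ m.
Escape speed v_esc = √(2μ/r) = √(2 × 3.793×10¹⁶ / 5.823×10⁷) = √(1.303×10⁹) = 36090 m/s.
= 36.09 km/s.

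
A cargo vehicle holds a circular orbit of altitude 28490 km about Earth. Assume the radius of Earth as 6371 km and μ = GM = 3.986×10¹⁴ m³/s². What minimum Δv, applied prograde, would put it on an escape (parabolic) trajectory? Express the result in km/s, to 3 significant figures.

Δv ≈ 1.40 km/s

r = 6371 + 28490 = 34861 km = 3.4861×10⁷ m.
Circular speed v_c = √(μ/r) = 3381 m/s.
Escape speed v_esc = √(2μ/r) = √2 × v_c = 4782 m/s.
Δv = v_esc − v_c = 1401 m/s = 1.401 km/s.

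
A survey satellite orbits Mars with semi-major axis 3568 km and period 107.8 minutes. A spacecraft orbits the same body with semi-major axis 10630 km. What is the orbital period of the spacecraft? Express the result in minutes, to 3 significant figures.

Kepler's third law: T² ∝ a³, so T₂ = T₁ (a₂/a₁)^(3/2).
a₂/a₁ = 2.979, (a₂/a₁)^(3/2) = 5.142.
T₂ = 107.8 × 5.142 = 554.3 minutes.

T₂ ≈ 554 minutes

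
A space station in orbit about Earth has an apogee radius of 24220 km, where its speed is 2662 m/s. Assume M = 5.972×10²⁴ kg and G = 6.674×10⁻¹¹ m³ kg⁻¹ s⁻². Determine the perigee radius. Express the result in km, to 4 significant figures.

μ = GM = 6.674×10⁻¹¹ × 5.972×10²⁴ = 3.986×10¹⁴ m³/s².
r_a = 2.422×10⁷ m.
Specific energy ε = v²/2 − μ/r = -1.291×10⁷ J/kg, so a = −μ/(2ε) = 1.543×10⁷ m.
The apsides satisfy r_p + r_a = 2a, so the perigee radius is 2a − r_a = 6.645×10⁶ m = 6645.5 km.

perigee radius ≈ 6645 km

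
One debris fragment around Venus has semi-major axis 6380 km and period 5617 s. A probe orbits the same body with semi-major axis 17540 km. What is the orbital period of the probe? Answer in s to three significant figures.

T₂ ≈ 25600 s

Kepler's third law: T² ∝ a³, so T₂ = T₁ (a₂/a₁)^(3/2).
a₂/a₁ = 2.749, (a₂/a₁)^(3/2) = 4.558.
T₂ = 5617 × 4.558 = 25600 s.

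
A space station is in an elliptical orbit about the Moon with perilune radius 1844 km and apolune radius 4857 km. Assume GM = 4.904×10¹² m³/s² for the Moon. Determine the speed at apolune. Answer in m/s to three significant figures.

Semi-major axis a = (r_p + r_a)/2 = 3350.5 km = 3.350×10⁶ m.
Vis-viva: v² = μ(2/r − 1/a) = 4.904×10¹² × (4.118×10⁻⁷ − 2.985×10⁻⁷) = 5.557×10⁵ m²/s².
v = 745.4 m/s.

v ≈ 745 m/s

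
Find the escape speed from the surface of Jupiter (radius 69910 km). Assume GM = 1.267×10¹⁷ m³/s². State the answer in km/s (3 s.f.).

r = R = 6.991×10⁷ m.
Escape speed v_esc = √(2μ/r) = √(2 × 1.267×10¹⁷ / 6.991×10⁷) = √(3.625×10⁹) = 60210 m/s.
= 60.21 km/s.

v_esc ≈ 60.2 km/s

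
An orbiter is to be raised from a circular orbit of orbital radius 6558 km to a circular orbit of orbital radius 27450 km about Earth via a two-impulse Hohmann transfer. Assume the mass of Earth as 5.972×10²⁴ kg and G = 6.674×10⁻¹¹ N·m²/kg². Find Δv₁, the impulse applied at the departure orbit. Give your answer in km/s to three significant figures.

Δv ≈ 2.11 km/s

μ = GM = 6.674×10⁻¹¹ × 5.972×10²⁴ = 3.986×10¹⁴ m³/s².
r₁ = 6558 km = 6.558×10⁶ m.
r₂ = 27450 km = 2.745×10⁷ m.
Transfer ellipse a_t = (r₁ + r₂)/2 = 1.700×10⁷ m.
At r₁: circular v_c1 = √(μ/r₁) = 7796 m/s; transfer-perigee v_p = √[μ(2/r₁ − 1/a_t)] = 9905 m/s.
Δv₁ = v_p − v_c1 = 2109 m/s.
= 2.109 km/s.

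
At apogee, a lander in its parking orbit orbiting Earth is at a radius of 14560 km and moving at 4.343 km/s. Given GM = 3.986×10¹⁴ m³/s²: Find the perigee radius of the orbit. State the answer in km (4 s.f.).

r_a = 1.456×10⁷ m.
Specific energy ε = v²/2 − μ/r = -1.795×10⁷ J/kg, so a = −μ/(2ε) = 1.111×10⁷ m.
The apsides satisfy r_p + r_a = 2a, so the perigee radius is 2a − r_a = 7.652×10⁶ m = 7651.6 km.

perigee radius ≈ 7652 km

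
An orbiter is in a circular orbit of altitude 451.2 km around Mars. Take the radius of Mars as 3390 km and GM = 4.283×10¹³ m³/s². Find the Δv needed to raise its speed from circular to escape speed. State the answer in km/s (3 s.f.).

r = 3390 + 451.2 = 3841.2 km = 3.8412×10⁶ m.
Circular speed v_c = √(μ/r) = 3339 m/s.
Escape speed v_esc = √(2μ/r) = √2 × v_c = 4722 m/s.
Δv = v_esc − v_c = 1383 m/s = 1.383 km/s.

Δv ≈ 1.38 km/s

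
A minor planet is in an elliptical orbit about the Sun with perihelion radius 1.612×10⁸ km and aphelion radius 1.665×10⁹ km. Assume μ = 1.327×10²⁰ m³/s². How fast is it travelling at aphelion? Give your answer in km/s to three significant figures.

Semi-major axis a = (r_p + r_a)/2 = 9.1310×10⁸ km = 9.131×10¹¹ m.
Vis-viva: v² = μ(2/r − 1/a) = 1.327×10²⁰ × (1.201×10⁻¹² − 1.095×10⁻¹²) = 1.407×10⁷ m²/s².
v = 3751 m/s = 3.751 km/s.

v ≈ 3.75 km/s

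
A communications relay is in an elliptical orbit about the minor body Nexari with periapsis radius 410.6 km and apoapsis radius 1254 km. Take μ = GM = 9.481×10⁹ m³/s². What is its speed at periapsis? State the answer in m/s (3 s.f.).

v ≈ 187 m/s

Semi-major axis a = (r_p + r_a)/2 = 832.30 km = 8.323×10⁵ m.
Vis-viva: v² = μ(2/r − 1/a) = 9.481×10⁹ × (4.871×10⁻⁶ − 1.201×10⁻⁶) = 3.479×10⁴ m²/s².
v = 186.5 m/s.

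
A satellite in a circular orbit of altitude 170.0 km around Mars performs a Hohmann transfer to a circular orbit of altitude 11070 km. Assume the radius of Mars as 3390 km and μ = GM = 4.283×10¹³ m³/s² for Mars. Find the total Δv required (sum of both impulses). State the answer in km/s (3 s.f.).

r₁ = 3390 + 170.0 = 3560.0 km = 3.5600×10⁶ m.
r₂ = 3390 + 11070 = 14460 km = 1.4460×10⁷ m.
Transfer ellipse a_t = (r₁ + r₂)/2 = 9.010×10⁶ m.
At r₁: circular v_c1 = √(μ/r₁) = 3469 m/s; transfer-periapsis v_p = √[μ(2/r₁ − 1/a_t)] = 4394 m/s.
Δv₁ = v_p − v_c1 = 925.6 m/s.
At r₂: circular v_c2 = √(μ/r₂) = 1721 m/s; transfer-apoapsis v_a = √[μ(2/r₂ − 1/a_t)] = 1082 m/s.
Δv₂ = v_c2 − v_a = 639.2 m/s.
Total Δv = Δv₁ + Δv₂ = 1565 m/s = 1.565 km/s.

Δv_total ≈ 1.56 km/s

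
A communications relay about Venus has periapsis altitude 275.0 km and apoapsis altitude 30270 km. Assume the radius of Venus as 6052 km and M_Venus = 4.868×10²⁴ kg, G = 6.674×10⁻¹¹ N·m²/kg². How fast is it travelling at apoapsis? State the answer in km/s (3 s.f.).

μ = GM = 6.674×10⁻¹¹ × 4.868×10²⁴ = 3.249×10¹⁴ m³/s².
r_p = 6052 + 275.0 = 6327.0 km = 6.3270×10⁶ m.
r_a = 6052 + 30270 = 36322 km = 3.6322×10⁷ m.
Semi-major axis a = (r_p + r_a)/2 = 21324 km = 2.132×10⁷ m.
Vis-viva: v² = μ(2/r − 1/a) = 3.249×10¹⁴ × (5.506×10⁻⁸ − 4.689×10⁻⁸) = 2.654×10⁶ m²/s².
v = 1629 m/s = 1.629 km/s.

v ≈ 1.63 km/s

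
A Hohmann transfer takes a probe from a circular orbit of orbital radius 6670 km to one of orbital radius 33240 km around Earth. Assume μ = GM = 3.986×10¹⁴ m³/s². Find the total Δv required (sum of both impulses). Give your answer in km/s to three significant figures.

Δv_total ≈ 3.71 km/s

r₁ = 6670 km = 6.670×10⁶ m.
r₂ = 33240 km = 3.324×10⁷ m.
Transfer ellipse a_t = (r₁ + r₂)/2 = 1.996×10⁷ m.
At r₁: circular v_c1 = √(μ/r₁) = 7730 m/s; transfer-perigee v_p = √[μ(2/r₁ − 1/a_t)] = 9977 m/s.
Δv₁ = v_p − v_c1 = 2247 m/s.
At r₂: circular v_c2 = √(μ/r₂) = 3463 m/s; transfer-apogee v_a = √[μ(2/r₂ − 1/a_t)] = 2002 m/s.
Δv₂ = v_c2 − v_a = 1461 m/s.
Total Δv = Δv₁ + Δv₂ = 3708 m/s = 3.708 km/s.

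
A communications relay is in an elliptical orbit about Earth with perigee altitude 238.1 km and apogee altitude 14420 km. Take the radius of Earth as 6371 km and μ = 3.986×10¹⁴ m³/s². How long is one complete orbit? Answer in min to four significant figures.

T ≈ 266.0 min

r_p = 6371 + 238.1 = 6609.1 km = 6.6091×10⁶ m.
r_a = 6371 + 14420 = 20791 km = 2.0791×10⁷ m.
Semi-major axis a = (r_p + r_a)/2 = (6609.1 + 20791)/2 = 13700 km = 1.370×10⁷ m.
By Kepler's third law T = 2π√(a³/μ) = 2π × 2.540×10³ = 1.596×10⁴ s.
= 266.0 min.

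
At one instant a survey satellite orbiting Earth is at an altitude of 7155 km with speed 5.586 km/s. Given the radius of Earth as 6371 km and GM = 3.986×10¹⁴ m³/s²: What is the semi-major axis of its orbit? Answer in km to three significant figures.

a ≈ 14400 km

r = 6371 + 7155 = 13526 km = 1.353×10⁷ m.
Specific orbital energy ε = v²/2 − μ/r = (5586)²/2 − 3.986×10¹⁴/1.353×10⁷ = -1.387×10⁷ J/kg.
Since ε = −μ/(2a), a = −μ/(2ε) = 1.437×10⁷ m = 14372 km.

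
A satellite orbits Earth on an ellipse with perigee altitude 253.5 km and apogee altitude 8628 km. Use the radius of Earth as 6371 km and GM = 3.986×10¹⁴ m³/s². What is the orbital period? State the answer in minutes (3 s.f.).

T ≈ 186 minutes

r_p = 6371 + 253.5 = 6624.5 km = 6.6245×10⁶ m.
r_a = 6371 + 8628 = 14999 km = 1.4999×10⁷ m.
Semi-major axis a = (r_p + r_a)/2 = (6624.5 + 14999)/2 = 10812 km = 1.081×10⁷ m.
By Kepler's third law T = 2π√(a³/μ) = 2π × 1.781×10³ = 1.119×10⁴ s.
= 186.5 minutes.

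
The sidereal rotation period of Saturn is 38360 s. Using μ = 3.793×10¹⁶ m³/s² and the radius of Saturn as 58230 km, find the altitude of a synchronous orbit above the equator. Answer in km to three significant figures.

h_sync ≈ 54000 km

A synchronous orbit has period T, so by Kepler's third law a = (μT²/4π²)^(1/3).
μT²/4π² = 3.793×10¹⁶ × (3.836×10⁴)² / 39.48 = 1.414×10²⁴ m³.
a = 1.122×10⁸ m = 1.1223×10⁵ km.
Altitude h = a − R = 1.1223×10⁵ − 58230 = 54005 km.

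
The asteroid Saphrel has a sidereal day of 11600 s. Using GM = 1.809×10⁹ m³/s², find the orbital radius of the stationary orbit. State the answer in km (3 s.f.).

r_sync ≈ 183 km

A synchronous orbit has period T, so by Kepler's third law a = (μT²/4π²)^(1/3).
μT²/4π² = 1.809×10⁹ × (1.160×10⁴)² / 39.48 = 6.166×10¹⁵ m³.
a = 1.834×10⁵ m = 183.37 km.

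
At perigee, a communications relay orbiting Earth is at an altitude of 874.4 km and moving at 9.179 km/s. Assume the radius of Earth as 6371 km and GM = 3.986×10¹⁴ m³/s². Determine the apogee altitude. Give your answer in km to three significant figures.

r_p = 6371 + 874.4 = 7245.4 km = 7.245×10⁶ m.
Specific energy ε = v²/2 − μ/r = -1.289×10⁷ J/kg, so a = −μ/(2ε) = 1.546×10⁷ m.
The apsides satisfy r_p + r_a = 2a, so the apogee radius is 2a − r_p = 2.368×10⁷ m = 23685 km.
Apogee altitude = 23685 − 6371 = 17314 km.

apogee altitude ≈ 17300 km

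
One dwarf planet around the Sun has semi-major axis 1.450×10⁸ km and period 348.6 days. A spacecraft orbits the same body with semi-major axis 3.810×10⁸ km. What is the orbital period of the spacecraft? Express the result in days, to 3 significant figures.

Kepler's third law: T² ∝ a³, so T₂ = T₁ (a₂/a₁)^(3/2).
a₂/a₁ = 2.628, (a₂/a₁)^(3/2) = 4.259.
T₂ = 348.6 × 4.259 = 1485 days.

T₂ ≈ 1480 days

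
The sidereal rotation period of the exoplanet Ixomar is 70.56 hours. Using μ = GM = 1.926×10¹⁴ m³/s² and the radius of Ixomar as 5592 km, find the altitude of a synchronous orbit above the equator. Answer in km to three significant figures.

h_sync ≈ 62400 km

T = 70.56 hours = 2.540×10⁵ s.
A synchronous orbit has period T, so by Kepler's third law a = (μT²/4π²)^(1/3).
μT²/4π² = 1.926×10¹⁴ × (2.540×10⁵)² / 39.48 = 3.148×10²³ m³.
a = 6.803×10⁷ m = 68026 km.
Altitude h = a − R = 68026 − 5592 = 62434 km.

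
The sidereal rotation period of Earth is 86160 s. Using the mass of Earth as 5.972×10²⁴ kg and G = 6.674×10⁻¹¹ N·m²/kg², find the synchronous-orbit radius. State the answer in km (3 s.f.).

r_sync ≈ 42200 km

μ = GM = 6.674×10⁻¹¹ × 5.972×10²⁴ = 3.986×10¹⁴ m³/s².
A synchronous orbit has period T, so by Kepler's third law a = (μT²/4π²)^(1/3).
μT²/4π² = 3.986×10¹⁴ × (8.616×10⁴)² / 39.48 = 7.495×10²² m³.
a = 4.216×10⁷ m = 42162 km.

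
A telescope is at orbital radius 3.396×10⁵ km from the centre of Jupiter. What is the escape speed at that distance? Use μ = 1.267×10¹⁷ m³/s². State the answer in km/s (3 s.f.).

v_esc ≈ 27.3 km/s

r = 3.396×10⁵ km = 3.396×10⁸ m.
Escape speed v_esc = √(2μ/r) = √(2 × 1.267×10¹⁷ / 3.396×10⁸) = √(7.462×10⁸) = 27320 m/s.
= 27.32 km/s.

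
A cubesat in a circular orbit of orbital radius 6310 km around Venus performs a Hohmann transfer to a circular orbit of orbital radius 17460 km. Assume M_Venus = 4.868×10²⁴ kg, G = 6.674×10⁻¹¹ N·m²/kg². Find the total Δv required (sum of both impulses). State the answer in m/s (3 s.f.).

Δv_total ≈ 2690 m/s

μ = GM = 6.674×10⁻¹¹ × 4.868×10²⁴ = 3.249×10¹⁴ m³/s².
r₁ = 6310 km = 6.310×10⁶ m.
r₂ = 17460 km = 1.746×10⁷ m.
Transfer ellipse a_t = (r₁ + r₂)/2 = 1.188×10⁷ m.
At r₁: circular v_c1 = √(μ/r₁) = 7176 m/s; transfer-periapsis v_p = √[μ(2/r₁ − 1/a_t)] = 8697 m/s.
Δv₁ = v_p − v_c1 = 1522 m/s.
At r₂: circular v_c2 = √(μ/r₂) = 4314 m/s; transfer-apoapsis v_a = √[μ(2/r₂ − 1/a_t)] = 3143 m/s.
Δv₂ = v_c2 − v_a = 1171 m/s.
Total Δv = Δv₁ + Δv₂ = 2692 m/s.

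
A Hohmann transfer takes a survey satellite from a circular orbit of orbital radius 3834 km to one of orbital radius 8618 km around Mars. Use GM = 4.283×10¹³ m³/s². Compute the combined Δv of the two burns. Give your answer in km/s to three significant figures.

r₁ = 3834 km = 3.834×10⁶ m.
r₂ = 8618 km = 8.618×10⁶ m.
Transfer ellipse a_t = (r₁ + r₂)/2 = 6.226×10⁶ m.
At r₁: circular v_c1 = √(μ/r₁) = 3342 m/s; transfer-periapsis v_p = √[μ(2/r₁ − 1/a_t)] = 3932 m/s.
Δv₁ = v_p − v_c1 = 590.0 m/s.
At r₂: circular v_c2 = √(μ/r₂) = 2229 m/s; transfer-apoapsis v_a = √[μ(2/r₂ − 1/a_t)] = 1749 m/s.
Δv₂ = v_c2 − v_a = 479.9 m/s.
Total Δv = Δv₁ + Δv₂ = 1070 m/s = 1.070 km/s.

Δv_total ≈ 1.07 km/s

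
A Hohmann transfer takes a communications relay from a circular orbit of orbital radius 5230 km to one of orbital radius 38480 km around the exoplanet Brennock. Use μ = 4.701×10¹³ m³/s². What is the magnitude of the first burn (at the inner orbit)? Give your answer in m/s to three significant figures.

r₁ = 5230 km = 5.230×10⁶ m.
r₂ = 38480 km = 3.848×10⁷ m.
Transfer ellipse a_t = (r₁ + r₂)/2 = 2.186×10⁷ m.
At r₁: circular v_c1 = √(μ/r₁) = 2998 m/s; transfer-periapsis v_p = √[μ(2/r₁ − 1/a_t)] = 3978 m/s.
Δv₁ = v_p − v_c1 = 980.1 m/s.

Δv ≈ 980 m/s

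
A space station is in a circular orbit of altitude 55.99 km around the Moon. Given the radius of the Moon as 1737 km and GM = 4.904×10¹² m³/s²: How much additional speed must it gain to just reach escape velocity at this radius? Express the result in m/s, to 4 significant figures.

Δv ≈ 685.0 m/s

r = 1737 + 55.99 = 1793.0 km = 1.7930×10⁶ m.
Circular speed v_c = √(μ/r) = 1654 m/s.
Escape speed v_esc = √(2μ/r) = √2 × v_c = 2339 m/s.
Δv = v_esc − v_c = 685.0 m/s.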